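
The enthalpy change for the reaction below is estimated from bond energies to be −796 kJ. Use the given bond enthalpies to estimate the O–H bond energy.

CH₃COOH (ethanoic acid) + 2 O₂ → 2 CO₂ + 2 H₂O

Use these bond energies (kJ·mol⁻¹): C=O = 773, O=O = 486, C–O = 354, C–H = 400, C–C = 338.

Let D be the O–H bond energy.
Σ(broken) = 1×338 + 3×400 + 1×354 + 1×773 + 1×D + 2×486 = 3637 + D
Σ(formed) = 4×773 + 4×D = 3092 + 4D
ΔH = Σ(broken) − Σ(formed) = (3637 + D) − (3092 + 4D) = +545 − 3D
Setting this equal to −796 kJ gives 3D = 1341, so D = 447 kJ/mol.

D(O–H) ≈ 447 kJ/mol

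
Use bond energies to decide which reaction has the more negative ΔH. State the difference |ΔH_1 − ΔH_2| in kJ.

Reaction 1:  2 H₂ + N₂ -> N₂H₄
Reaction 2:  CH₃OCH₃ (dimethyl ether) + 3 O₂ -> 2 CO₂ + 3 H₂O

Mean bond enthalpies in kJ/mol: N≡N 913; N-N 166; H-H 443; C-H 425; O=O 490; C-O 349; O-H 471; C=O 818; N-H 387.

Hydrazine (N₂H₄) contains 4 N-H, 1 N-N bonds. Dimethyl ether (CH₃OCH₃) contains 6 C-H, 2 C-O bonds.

Reaction 1:
  Bonds broken (reactants):
    H-H: 2 × 443 = 886
    N≡N: 1 × 913 = 913
    Σ(broken) = 1799 kJ
  Bonds formed (products):
    N-H: 4 × 387 = 1548
    N-N: 1 × 166 = 166
    Σ(formed) = 1714 kJ
  ΔH_1 = 1799 − 1714 = +85 kJ
Reaction 2:
  Bonds broken (reactants):
    C-H: 6 × 425 = 2550
    C-O: 2 × 349 = 698
    O=O: 3 × 490 = 1470
    Σ(broken) = 4718 kJ
  Bonds formed (products):
    C=O: 4 × 818 = 3272
    O-H: 6 × 471 = 2826
    Σ(formed) = 6098 kJ
  ΔH_2 = 4718 − 6098 = −1380 kJ
ΔH_1 − ΔH_2 = +1465 kJ, so reaction 2 has the more negative ΔH; |ΔH_1 − ΔH_2| = 1465 kJ.

Reaction 2, by 1465 kJ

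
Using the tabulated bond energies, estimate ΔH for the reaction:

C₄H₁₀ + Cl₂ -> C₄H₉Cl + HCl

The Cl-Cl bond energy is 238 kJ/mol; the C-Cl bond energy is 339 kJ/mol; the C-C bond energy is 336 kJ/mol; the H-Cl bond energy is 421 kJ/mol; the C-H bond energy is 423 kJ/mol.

ΔH ≈ −99 kJ

Bonds broken (reactants):
  C-C: 3 × 336 = 1008
  C-H: 10 × 423 = 4230
  Cl-Cl: 1 × 238 = 238
  Σ(broken) = 5476 kJ
Bonds formed (products):
  C-C: 3 × 336 = 1008
  C-Cl: 1 × 339 = 339
  C-H: 9 × 423 = 3807
  H-Cl: 1 × 421 = 421
  Σ(formed) = 5575 kJ
ΔH = Σ(broken) − Σ(formed) = 5476 − 5575 = −99 kJ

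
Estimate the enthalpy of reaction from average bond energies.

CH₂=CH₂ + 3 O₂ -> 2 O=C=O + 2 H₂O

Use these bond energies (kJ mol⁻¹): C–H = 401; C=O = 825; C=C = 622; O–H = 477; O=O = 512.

Bonds broken (reactants):
  C–H: 4 × 401 = 1604
  C=C: 1 × 622 = 622
  O=O: 3 × 512 = 1536
  Σ(broken) = 3762 kJ
Bonds formed (products):
  C=O: 4 × 825 = 3300
  O–H: 4 × 477 = 1908
  Σ(formed) = 5208 kJ
ΔH = Σ(broken) − Σ(formed) = 3762 − 5208 = −1446 kJ

ΔH ≈ −1446 kJ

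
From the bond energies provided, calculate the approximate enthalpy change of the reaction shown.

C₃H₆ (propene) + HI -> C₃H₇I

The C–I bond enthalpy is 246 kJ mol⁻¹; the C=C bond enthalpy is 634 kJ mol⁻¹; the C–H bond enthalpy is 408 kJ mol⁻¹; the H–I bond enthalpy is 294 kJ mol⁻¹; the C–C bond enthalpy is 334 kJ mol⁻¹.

Bonds broken (reactants):
  C–C: 1 × 334 = 334
  C–H: 6 × 408 = 2448
  C=C: 1 × 634 = 634
  H–I: 1 × 294 = 294
  Σ(broken) = 3710 kJ
Bonds formed (products):
  C–C: 2 × 334 = 668
  C–H: 7 × 408 = 2856
  C–I: 1 × 246 = 246
  Σ(formed) = 3770 kJ
ΔH = Σ(broken) − Σ(formed) = 3710 − 3770 = −60 kJ

ΔH ≈ −60 kJ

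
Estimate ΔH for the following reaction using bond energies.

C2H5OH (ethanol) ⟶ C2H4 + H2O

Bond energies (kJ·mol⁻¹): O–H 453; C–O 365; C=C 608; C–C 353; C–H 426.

ΔH ≈ +83 kJ

Bonds broken (reactants):
  C–C: 1 × 353 = 353
  C–H: 5 × 426 = 2130
  C–O: 1 × 365 = 365
  O–H: 1 × 453 = 453
  Σ(broken) = 3301 kJ
Bonds formed (products):
  C–H: 4 × 426 = 1704
  C=C: 1 × 608 = 608
  O–H: 2 × 453 = 906
  Σ(formed) = 3218 kJ
ΔH = Σ(broken) − Σ(formed) = 3301 − 3218 = +83 kJ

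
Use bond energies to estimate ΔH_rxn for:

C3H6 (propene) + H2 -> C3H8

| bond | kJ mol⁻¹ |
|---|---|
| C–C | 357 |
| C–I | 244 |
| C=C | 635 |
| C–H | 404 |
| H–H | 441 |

ΔH ≈ −89 kJ

Bonds broken (reactants):
  C–C: 1 × 357 = 357
  C–H: 6 × 404 = 2424
  C=C: 1 × 635 = 635
  H–H: 1 × 441 = 441
  Σ(broken) = 3857 kJ
Bonds formed (products):
  C–C: 2 × 357 = 714
  C–H: 8 × 404 = 3232
  Σ(formed) = 3946 kJ
ΔH = Σ(broken) − Σ(formed) = 3857 − 3946 = −89 kJ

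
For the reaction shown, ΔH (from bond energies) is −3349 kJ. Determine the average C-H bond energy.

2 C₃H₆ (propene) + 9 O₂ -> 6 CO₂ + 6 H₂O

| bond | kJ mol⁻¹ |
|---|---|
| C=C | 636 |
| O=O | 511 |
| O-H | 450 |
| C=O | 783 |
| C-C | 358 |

Let D be the C-H bond energy.
Σ(broken) = 2×358 + 12×D + 2×636 + 9×511 = 6587 + 12D
Σ(formed) = 12×783 + 12×450 = 14796
ΔH = Σ(broken) − Σ(formed) = (6587 + 12D) − (14796) = −8209 + 12D
Setting this equal to −3349 kJ gives 12D = 4860, so D = 405 kJ/mol.

D(C-H) ≈ 405 kJ/mol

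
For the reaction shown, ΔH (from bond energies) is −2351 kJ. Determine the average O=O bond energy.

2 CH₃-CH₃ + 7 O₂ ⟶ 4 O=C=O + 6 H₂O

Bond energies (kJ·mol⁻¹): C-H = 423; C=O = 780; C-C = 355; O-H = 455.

D(O=O) ≈ 509 kJ/mol

Let D be the O=O bond energy.
Σ(broken) = 2×355 + 12×423 + 7×D = 5786 + 7D
Σ(formed) = 8×780 + 12×455 = 11700
ΔH = Σ(broken) − Σ(formed) = (5786 + 7D) − (11700) = −5914 + 7D
Setting this equal to −2351 kJ gives 7D = 3563, so D = 509 kJ/mol.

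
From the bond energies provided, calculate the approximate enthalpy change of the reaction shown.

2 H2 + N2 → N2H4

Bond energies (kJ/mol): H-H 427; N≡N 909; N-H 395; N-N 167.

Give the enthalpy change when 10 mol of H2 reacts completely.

Bonds broken (reactants):
  H-H: 2 × 427 = 854
  N≡N: 1 × 909 = 909
  Σ(broken) = 1763 kJ
Bonds formed (products):
  N-H: 4 × 395 = 1580
  N-N: 1 × 167 = 167
  Σ(formed) = 1747 kJ
ΔH = Σ(broken) − Σ(formed) = 1763 − 1747 = +16 kJ
For 5× the reaction as written: 5 × (+16) = +80 kJ

ΔH = +80 kJ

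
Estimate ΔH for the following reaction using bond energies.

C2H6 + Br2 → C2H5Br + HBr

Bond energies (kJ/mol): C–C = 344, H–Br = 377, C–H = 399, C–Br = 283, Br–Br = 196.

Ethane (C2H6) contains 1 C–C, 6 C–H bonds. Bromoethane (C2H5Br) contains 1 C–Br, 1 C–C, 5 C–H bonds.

ΔH ≈ −65 kJ

Bonds broken (reactants):
  Br–Br: 1 × 196 = 196
  C–C: 1 × 344 = 344
  C–H: 6 × 399 = 2394
  Σ(broken) = 2934 kJ
Bonds formed (products):
  C–Br: 1 × 283 = 283
  C–C: 1 × 344 = 344
  C–H: 5 × 399 = 1995
  H–Br: 1 × 377 = 377
  Σ(formed) = 2999 kJ
ΔH = Σ(broken) − Σ(formed) = 2934 − 2999 = −65 kJ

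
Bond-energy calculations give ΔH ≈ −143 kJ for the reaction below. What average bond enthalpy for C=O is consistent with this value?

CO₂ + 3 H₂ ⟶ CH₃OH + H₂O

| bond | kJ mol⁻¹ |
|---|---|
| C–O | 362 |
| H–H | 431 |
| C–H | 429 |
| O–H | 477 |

Let D be the C=O bond energy.
Σ(broken) = 2×D + 3×431 = 1293 + 2D
Σ(formed) = 3×429 + 1×362 + 3×477 = 3080
ΔH = Σ(broken) − Σ(formed) = (1293 + 2D) − (3080) = −1787 + 2D
Setting this equal to −143 kJ gives 2D = 1644, so D = 822 kJ/mol.

D(C=O) ≈ 822 kJ/mol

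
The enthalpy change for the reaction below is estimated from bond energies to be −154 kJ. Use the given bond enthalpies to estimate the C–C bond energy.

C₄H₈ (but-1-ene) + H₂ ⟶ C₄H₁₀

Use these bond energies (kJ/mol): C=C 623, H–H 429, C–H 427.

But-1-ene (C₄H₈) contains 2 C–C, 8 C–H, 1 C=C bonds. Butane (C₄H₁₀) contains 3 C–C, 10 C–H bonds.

D(C–C) ≈ 352 kJ/mol

Let D be the C–C bond energy.
Σ(broken) = 2×D + 8×427 + 1×623 + 1×429 = 4468 + 2D
Σ(formed) = 3×D + 10×427 = 4270 + 3D
ΔH = Σ(broken) − Σ(formed) = (4468 + 2D) − (4270 + 3D) = +198 − D
Setting this equal to −154 kJ gives D = 352 kJ/mol.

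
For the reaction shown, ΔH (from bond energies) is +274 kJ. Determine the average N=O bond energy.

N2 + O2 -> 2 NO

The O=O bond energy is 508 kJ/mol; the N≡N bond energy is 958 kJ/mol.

D(N=O) ≈ 596 kJ/mol

Let D be the N=O bond energy.
Σ(broken) = 1×958 + 1×508 = 1466
Σ(formed) = 2×D = 2D
ΔH = Σ(broken) − Σ(formed) = (1466) − (2D) = +1466 − 2D
Setting this equal to +274 kJ gives 2D = 1192, so D = 596 kJ/mol.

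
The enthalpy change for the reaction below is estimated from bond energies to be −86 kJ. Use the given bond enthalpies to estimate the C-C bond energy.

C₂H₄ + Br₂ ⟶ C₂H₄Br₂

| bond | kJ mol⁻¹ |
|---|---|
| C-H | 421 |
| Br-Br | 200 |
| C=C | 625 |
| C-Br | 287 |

Let D be the C-C bond energy.
Σ(broken) = 1×200 + 4×421 + 1×625 = 2509
Σ(formed) = 2×287 + 1×D + 4×421 = 2258 + D
ΔH = Σ(broken) − Σ(formed) = (2509) − (2258 + D) = +251 − D
Setting this equal to −86 kJ gives D = 337 kJ/mol.

D(C-C) ≈ 337 kJ/mol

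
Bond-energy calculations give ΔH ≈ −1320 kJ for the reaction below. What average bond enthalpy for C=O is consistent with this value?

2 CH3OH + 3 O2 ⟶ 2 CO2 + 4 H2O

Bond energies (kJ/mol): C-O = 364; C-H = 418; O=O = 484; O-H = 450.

D(C=O) ≈ 827 kJ/mol

Let D be the C=O bond energy.
Σ(broken) = 6×418 + 2×364 + 2×450 + 3×484 = 5588
Σ(formed) = 4×D + 8×450 = 3600 + 4D
ΔH = Σ(broken) − Σ(formed) = (5588) − (3600 + 4D) = +1988 − 4D
Setting this equal to −1320 kJ gives 4D = 3308, so D = 827 kJ/mol.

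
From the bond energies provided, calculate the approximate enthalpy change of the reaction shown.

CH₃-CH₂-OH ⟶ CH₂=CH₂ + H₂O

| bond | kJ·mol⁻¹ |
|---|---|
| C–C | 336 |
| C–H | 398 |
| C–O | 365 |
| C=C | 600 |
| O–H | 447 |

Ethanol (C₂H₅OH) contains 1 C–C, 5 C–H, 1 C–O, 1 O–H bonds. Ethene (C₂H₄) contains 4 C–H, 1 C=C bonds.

Bonds broken (reactants):
  C–C: 1 × 336 = 336
  C–H: 5 × 398 = 1990
  C–O: 1 × 365 = 365
  O–H: 1 × 447 = 447
  Σ(broken) = 3138 kJ
Bonds formed (products):
  C–H: 4 × 398 = 1592
  C=C: 1 × 600 = 600
  O–H: 2 × 447 = 894
  Σ(formed) = 3086 kJ
ΔH = Σ(broken) − Σ(formed) = 3138 − 3086 = +52 kJ

ΔH ≈ +52 kJ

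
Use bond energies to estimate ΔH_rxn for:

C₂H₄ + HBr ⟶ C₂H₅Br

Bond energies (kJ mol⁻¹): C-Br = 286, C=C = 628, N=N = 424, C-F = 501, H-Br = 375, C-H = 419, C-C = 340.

ΔH ≈ −42 kJ

Bonds broken (reactants):
  C-H: 4 × 419 = 1676
  C=C: 1 × 628 = 628
  H-Br: 1 × 375 = 375
  Σ(broken) = 2679 kJ
Bonds formed (products):
  C-Br: 1 × 286 = 286
  C-C: 1 × 340 = 340
  C-H: 5 × 419 = 2095
  Σ(formed) = 2721 kJ
ΔH = Σ(broken) − Σ(formed) = 2679 − 2721 = −42 kJ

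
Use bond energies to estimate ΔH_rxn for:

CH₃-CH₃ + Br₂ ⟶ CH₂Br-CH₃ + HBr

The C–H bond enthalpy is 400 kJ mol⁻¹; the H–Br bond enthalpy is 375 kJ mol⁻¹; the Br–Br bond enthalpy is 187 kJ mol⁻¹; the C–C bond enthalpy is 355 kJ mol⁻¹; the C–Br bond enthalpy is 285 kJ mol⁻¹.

ΔH ≈ −73 kJ

Bonds broken (reactants):
  Br–Br: 1 × 187 = 187
  C–C: 1 × 355 = 355
  C–H: 6 × 400 = 2400
  Σ(broken) = 2942 kJ
Bonds formed (products):
  C–Br: 1 × 285 = 285
  C–C: 1 × 355 = 355
  C–H: 5 × 400 = 2000
  H–Br: 1 × 375 = 375
  Σ(formed) = 3015 kJ
ΔH = Σ(broken) − Σ(formed) = 2942 − 3015 = −73 kJ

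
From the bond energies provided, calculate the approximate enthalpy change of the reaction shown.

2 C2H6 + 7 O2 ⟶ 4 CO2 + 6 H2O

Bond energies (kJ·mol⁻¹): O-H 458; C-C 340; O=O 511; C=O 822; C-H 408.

Bonds broken (reactants):
  C-C: 2 × 340 = 680
  C-H: 12 × 408 = 4896
  O=O: 7 × 511 = 3577
  Σ(broken) = 9153 kJ
Bonds formed (products):
  C=O: 8 × 822 = 6576
  O-H: 12 × 458 = 5496
  Σ(formed) = 12072 kJ
ΔH = Σ(broken) − Σ(formed) = 9153 − 12072 = −2919 kJ

ΔH ≈ −2919 kJ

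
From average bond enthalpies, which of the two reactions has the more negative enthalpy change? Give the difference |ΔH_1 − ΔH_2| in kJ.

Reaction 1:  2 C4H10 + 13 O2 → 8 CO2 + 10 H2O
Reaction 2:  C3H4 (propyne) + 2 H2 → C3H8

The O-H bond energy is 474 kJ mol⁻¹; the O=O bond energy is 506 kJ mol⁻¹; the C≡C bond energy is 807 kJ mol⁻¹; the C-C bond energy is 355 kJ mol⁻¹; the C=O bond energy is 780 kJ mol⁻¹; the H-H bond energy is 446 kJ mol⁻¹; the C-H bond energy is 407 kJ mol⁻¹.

Reaction 1:
  Bonds broken (reactants):
    C-C: 6 × 355 = 2130
    C-H: 20 × 407 = 8140
    O=O: 13 × 506 = 6578
    Σ(broken) = 16848 kJ
  Bonds formed (products):
    C=O: 16 × 780 = 12480
    O-H: 20 × 474 = 9480
    Σ(formed) = 21960 kJ
  ΔH_1 = 16848 − 21960 = −5112 kJ
Reaction 2:
  Bonds broken (reactants):
    C≡C: 1 × 807 = 807
    C-C: 1 × 355 = 355
    C-H: 4 × 407 = 1628
    H-H: 2 × 446 = 892
    Σ(broken) = 3682 kJ
  Bonds formed (products):
    C-C: 2 × 355 = 710
    C-H: 8 × 407 = 3256
    Σ(formed) = 3966 kJ
  ΔH_2 = 3682 − 3966 = −284 kJ
ΔH_1 − ΔH_2 = −4828 kJ, so reaction 1 has the more negative ΔH; |ΔH_1 − ΔH_2| = 4828 kJ.

Reaction 1, by 4828 kJ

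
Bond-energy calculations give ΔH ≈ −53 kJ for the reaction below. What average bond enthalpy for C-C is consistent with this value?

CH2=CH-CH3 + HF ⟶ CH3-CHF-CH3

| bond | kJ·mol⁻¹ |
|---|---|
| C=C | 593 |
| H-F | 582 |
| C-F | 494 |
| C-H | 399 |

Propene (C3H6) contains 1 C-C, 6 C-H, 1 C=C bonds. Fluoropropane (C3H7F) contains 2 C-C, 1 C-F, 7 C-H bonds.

Let D be the C-C bond energy.
Σ(broken) = 1×D + 6×399 + 1×593 + 1×582 = 3569 + D
Σ(formed) = 2×D + 1×494 + 7×399 = 3287 + 2D
ΔH = Σ(broken) − Σ(formed) = (3569 + D) − (3287 + 2D) = +282 − D
Setting this equal to −53 kJ gives D = 335 kJ/mol.

D(C-C) ≈ 335 kJ/mol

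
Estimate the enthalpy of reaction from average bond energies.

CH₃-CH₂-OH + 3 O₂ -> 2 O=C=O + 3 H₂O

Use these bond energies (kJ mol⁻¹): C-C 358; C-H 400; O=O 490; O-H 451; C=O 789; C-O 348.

Bonds broken (reactants):
  C-C: 1 × 358 = 358
  C-H: 5 × 400 = 2000
  C-O: 1 × 348 = 348
  O-H: 1 × 451 = 451
  O=O: 3 × 490 = 1470
  Σ(broken) = 4627 kJ
Bonds formed (products):
  C=O: 4 × 789 = 3156
  O-H: 6 × 451 = 2706
  Σ(formed) = 5862 kJ
ΔH = Σ(broken) − Σ(formed) = 4627 − 5862 = −1235 kJ

ΔH ≈ −1235 kJ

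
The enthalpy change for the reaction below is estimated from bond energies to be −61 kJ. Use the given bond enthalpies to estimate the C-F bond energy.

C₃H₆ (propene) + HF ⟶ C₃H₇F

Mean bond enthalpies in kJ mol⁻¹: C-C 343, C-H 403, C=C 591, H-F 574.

Let D be the C-F bond energy.
Σ(broken) = 1×343 + 6×403 + 1×591 + 1×574 = 3926
Σ(formed) = 2×343 + 1×D + 7×403 = 3507 + D
ΔH = Σ(broken) − Σ(formed) = (3926) − (3507 + D) = +419 − D
Setting this equal to −61 kJ gives D = 480 kJ/mol.

D(C-F) ≈ 480 kJ/mol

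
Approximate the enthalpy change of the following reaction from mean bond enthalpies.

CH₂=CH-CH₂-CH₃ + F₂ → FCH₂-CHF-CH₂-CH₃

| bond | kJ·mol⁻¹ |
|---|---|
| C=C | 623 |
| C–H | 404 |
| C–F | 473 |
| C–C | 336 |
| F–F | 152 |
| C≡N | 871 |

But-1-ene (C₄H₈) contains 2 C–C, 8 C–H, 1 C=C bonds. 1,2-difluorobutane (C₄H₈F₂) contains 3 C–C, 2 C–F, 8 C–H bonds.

ΔH ≈ −507 kJ

Bonds broken (reactants):
  C–C: 2 × 336 = 672
  C–H: 8 × 404 = 3232
  C=C: 1 × 623 = 623
  F–F: 1 × 152 = 152
  Σ(broken) = 4679 kJ
Bonds formed (products):
  C–C: 3 × 336 = 1008
  C–F: 2 × 473 = 946
  C–H: 8 × 404 = 3232
  Σ(formed) = 5186 kJ
ΔH = Σ(broken) − Σ(formed) = 4679 − 5186 = −507 kJ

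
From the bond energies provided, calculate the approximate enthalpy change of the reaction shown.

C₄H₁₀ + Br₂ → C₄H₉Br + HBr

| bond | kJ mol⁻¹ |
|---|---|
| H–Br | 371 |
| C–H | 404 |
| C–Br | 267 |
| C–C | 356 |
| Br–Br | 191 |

ΔH ≈ −43 kJ

Bonds broken (reactants):
  Br–Br: 1 × 191 = 191
  C–C: 3 × 356 = 1068
  C–H: 10 × 404 = 4040
  Σ(broken) = 5299 kJ
Bonds formed (products):
  C–Br: 1 × 267 = 267
  C–C: 3 × 356 = 1068
  C–H: 9 × 404 = 3636
  H–Br: 1 × 371 = 371
  Σ(formed) = 5342 kJ
ΔH = Σ(broken) − Σ(formed) = 5299 − 5342 = −43 kJ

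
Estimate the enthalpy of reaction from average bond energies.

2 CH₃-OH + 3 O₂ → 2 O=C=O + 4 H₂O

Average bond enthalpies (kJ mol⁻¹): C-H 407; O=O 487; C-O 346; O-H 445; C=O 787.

Bonds broken (reactants):
  C-H: 6 × 407 = 2442
  C-O: 2 × 346 = 692
  O-H: 2 × 445 = 890
  O=O: 3 × 487 = 1461
  Σ(broken) = 5485 kJ
Bonds formed (products):
  C=O: 4 × 787 = 3148
  O-H: 8 × 445 = 3560
  Σ(formed) = 6708 kJ
ΔH = Σ(broken) − Σ(formed) = 5485 − 6708 = −1223 kJ

ΔH ≈ −1223 kJ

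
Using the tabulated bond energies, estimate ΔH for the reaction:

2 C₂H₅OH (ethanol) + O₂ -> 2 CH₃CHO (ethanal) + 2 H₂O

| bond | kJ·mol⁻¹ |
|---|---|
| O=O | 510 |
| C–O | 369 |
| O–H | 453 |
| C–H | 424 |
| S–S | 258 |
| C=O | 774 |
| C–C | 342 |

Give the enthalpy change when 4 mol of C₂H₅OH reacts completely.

Bonds broken (reactants):
  C–C: 2 × 342 = 684
  C–H: 10 × 424 = 4240
  C–O: 2 × 369 = 738
  O–H: 2 × 453 = 906
  O=O: 1 × 510 = 510
  Σ(broken) = 7078 kJ
Bonds formed (products):
  C–C: 2 × 342 = 684
  C–H: 8 × 424 = 3392
  C=O: 2 × 774 = 1548
  O–H: 4 × 453 = 1812
  Σ(formed) = 7436 kJ
ΔH = Σ(broken) − Σ(formed) = 7078 − 7436 = −358 kJ
For 2× the reaction as written: 2 × (−358) = −716 kJ

ΔH = −716 kJ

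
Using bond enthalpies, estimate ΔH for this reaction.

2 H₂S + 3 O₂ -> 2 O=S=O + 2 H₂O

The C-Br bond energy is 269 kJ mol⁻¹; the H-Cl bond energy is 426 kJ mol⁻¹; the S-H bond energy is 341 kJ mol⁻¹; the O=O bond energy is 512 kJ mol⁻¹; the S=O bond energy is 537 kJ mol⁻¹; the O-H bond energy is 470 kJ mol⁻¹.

ΔH ≈ −1128 kJ

Bonds broken (reactants):
  O=O: 3 × 512 = 1536
  S-H: 4 × 341 = 1364
  Σ(broken) = 2900 kJ
Bonds formed (products):
  O-H: 4 × 470 = 1880
  S=O: 4 × 537 = 2148
  Σ(formed) = 4028 kJ
ΔH = Σ(broken) − Σ(formed) = 2900 − 4028 = −1128 kJ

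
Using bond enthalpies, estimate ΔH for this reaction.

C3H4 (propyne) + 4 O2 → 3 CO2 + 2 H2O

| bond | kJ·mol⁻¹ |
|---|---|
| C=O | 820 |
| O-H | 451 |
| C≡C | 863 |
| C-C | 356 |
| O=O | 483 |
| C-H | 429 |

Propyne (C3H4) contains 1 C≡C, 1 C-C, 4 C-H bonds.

Bonds broken (reactants):
  C≡C: 1 × 863 = 863
  C-C: 1 × 356 = 356
  C-H: 4 × 429 = 1716
  O=O: 4 × 483 = 1932
  Σ(broken) = 4867 kJ
Bonds formed (products):
  C=O: 6 × 820 = 4920
  O-H: 4 × 451 = 1804
  Σ(formed) = 6724 kJ
ΔH = Σ(broken) − Σ(formed) = 4867 − 6724 = −1857 kJ

ΔH ≈ −1857 kJ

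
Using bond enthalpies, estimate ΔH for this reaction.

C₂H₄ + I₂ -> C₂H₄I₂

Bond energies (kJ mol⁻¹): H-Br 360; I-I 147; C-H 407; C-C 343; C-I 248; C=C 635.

ΔH ≈ −57 kJ

Bonds broken (reactants):
  C-H: 4 × 407 = 1628
  C=C: 1 × 635 = 635
  I-I: 1 × 147 = 147
  Σ(broken) = 2410 kJ
Bonds formed (products):
  C-C: 1 × 343 = 343
  C-H: 4 × 407 = 1628
  C-I: 2 × 248 = 496
  Σ(formed) = 2467 kJ
ΔH = Σ(broken) − Σ(formed) = 2410 − 2467 = −57 kJ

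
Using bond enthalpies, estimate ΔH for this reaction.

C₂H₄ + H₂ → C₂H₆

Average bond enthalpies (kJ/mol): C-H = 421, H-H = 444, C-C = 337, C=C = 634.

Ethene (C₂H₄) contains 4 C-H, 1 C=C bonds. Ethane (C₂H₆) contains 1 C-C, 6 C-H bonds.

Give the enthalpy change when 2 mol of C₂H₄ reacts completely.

ΔH = −202 kJ

Bonds broken (reactants):
  C-H: 4 × 421 = 1684
  C=C: 1 × 634 = 634
  H-H: 1 × 444 = 444
  Σ(broken) = 2762 kJ
Bonds formed (products):
  C-C: 1 × 337 = 337
  C-H: 6 × 421 = 2526
  Σ(formed) = 2863 kJ
ΔH = Σ(broken) − Σ(formed) = 2762 − 2863 = −101 kJ
For 2× the reaction as written: 2 × (−101) = −202 kJ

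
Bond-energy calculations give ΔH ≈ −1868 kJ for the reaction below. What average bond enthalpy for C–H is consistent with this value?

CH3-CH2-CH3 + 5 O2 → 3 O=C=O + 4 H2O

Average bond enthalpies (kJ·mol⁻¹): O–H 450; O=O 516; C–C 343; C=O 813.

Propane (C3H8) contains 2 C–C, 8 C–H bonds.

Let D be the C–H bond energy.
Σ(broken) = 2×343 + 8×D + 5×516 = 3266 + 8D
Σ(formed) = 6×813 + 8×450 = 8478
ΔH = Σ(broken) − Σ(formed) = (3266 + 8D) − (8478) = −5212 + 8D
Setting this equal to −1868 kJ gives 8D = 3344, so D = 418 kJ/mol.

D(C–H) ≈ 418 kJ/mol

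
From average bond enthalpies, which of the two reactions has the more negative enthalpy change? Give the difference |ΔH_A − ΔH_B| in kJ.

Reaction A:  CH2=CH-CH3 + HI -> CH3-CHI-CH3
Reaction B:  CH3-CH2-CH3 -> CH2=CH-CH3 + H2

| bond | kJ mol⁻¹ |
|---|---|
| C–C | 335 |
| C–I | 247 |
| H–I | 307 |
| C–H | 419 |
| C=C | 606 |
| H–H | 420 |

Reaction A, by 235 kJ

Reaction A:
  Bonds broken (reactants):
    C–C: 1 × 335 = 335
    C–H: 6 × 419 = 2514
    C=C: 1 × 606 = 606
    H–I: 1 × 307 = 307
    Σ(broken) = 3762 kJ
  Bonds formed (products):
    C–C: 2 × 335 = 670
    C–H: 7 × 419 = 2933
    C–I: 1 × 247 = 247
    Σ(formed) = 3850 kJ
  ΔH_A = 3762 − 3850 = −88 kJ
Reaction B:
  Bonds broken (reactants):
    C–C: 2 × 335 = 670
    C–H: 8 × 419 = 3352
    Σ(broken) = 4022 kJ
  Bonds formed (products):
    C–C: 1 × 335 = 335
    C–H: 6 × 419 = 2514
    C=C: 1 × 606 = 606
    H–H: 1 × 420 = 420
    Σ(formed) = 3875 kJ
  ΔH_B = 4022 − 3875 = +147 kJ
ΔH_A − ΔH_B = −235 kJ, so reaction A has the more negative ΔH; |ΔH_A − ΔH_B| = 235 kJ.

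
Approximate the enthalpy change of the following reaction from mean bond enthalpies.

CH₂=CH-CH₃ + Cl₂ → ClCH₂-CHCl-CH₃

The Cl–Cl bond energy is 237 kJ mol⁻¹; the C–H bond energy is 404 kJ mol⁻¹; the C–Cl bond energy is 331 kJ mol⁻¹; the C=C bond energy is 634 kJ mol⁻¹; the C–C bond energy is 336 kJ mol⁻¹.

ΔH ≈ −127 kJ

Bonds broken (reactants):
  C–C: 1 × 336 = 336
  C–H: 6 × 404 = 2424
  C=C: 1 × 634 = 634
  Cl–Cl: 1 × 237 = 237
  Σ(broken) = 3631 kJ
Bonds formed (products):
  C–C: 2 × 336 = 672
  C–Cl: 2 × 331 = 662
  C–H: 6 × 404 = 2424
  Σ(formed) = 3758 kJ
ΔH = Σ(broken) − Σ(formed) = 3631 − 3758 = −127 kJ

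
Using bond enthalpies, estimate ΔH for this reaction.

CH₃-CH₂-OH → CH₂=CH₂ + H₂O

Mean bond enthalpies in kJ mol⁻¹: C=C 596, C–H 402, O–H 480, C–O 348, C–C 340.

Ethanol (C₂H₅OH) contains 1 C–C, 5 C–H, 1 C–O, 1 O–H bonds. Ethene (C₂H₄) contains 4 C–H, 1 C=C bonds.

Bonds broken (reactants):
  C–C: 1 × 340 = 340
  C–H: 5 × 402 = 2010
  C–O: 1 × 348 = 348
  O–H: 1 × 480 = 480
  Σ(broken) = 3178 kJ
Bonds formed (products):
  C–H: 4 × 402 = 1608
  C=C: 1 × 596 = 596
  O–H: 2 × 480 = 960
  Σ(formed) = 3164 kJ
ΔH = Σ(broken) − Σ(formed) = 3178 − 3164 = +14 kJ

ΔH ≈ +14 kJ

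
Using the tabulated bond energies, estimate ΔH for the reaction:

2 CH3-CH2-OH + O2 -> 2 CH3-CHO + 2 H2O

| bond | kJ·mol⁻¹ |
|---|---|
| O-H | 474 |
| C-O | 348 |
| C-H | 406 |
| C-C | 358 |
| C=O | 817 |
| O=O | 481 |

Bonds broken (reactants):
  C-C: 2 × 358 = 716
  C-H: 10 × 406 = 4060
  C-O: 2 × 348 = 696
  O-H: 2 × 474 = 948
  O=O: 1 × 481 = 481
  Σ(broken) = 6901 kJ
Bonds formed (products):
  C-C: 2 × 358 = 716
  C-H: 8 × 406 = 3248
  C=O: 2 × 817 = 1634
  O-H: 4 × 474 = 1896
  Σ(formed) = 7494 kJ
ΔH = Σ(broken) − Σ(formed) = 6901 − 7494 = −593 kJ

ΔH ≈ −593 kJ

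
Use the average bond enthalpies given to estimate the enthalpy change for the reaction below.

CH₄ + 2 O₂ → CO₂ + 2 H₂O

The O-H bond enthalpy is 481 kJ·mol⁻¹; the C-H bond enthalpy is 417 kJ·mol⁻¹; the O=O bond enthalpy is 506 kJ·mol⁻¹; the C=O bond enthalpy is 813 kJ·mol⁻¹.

ΔH ≈ −870 kJ

Bonds broken (reactants):
  C-H: 4 × 417 = 1668
  O=O: 2 × 506 = 1012
  Σ(broken) = 2680 kJ
Bonds formed (products):
  C=O: 2 × 813 = 1626
  O-H: 4 × 481 = 1924
  Σ(formed) = 3550 kJ
ΔH = Σ(broken) − Σ(formed) = 2680 − 3550 = −870 kJ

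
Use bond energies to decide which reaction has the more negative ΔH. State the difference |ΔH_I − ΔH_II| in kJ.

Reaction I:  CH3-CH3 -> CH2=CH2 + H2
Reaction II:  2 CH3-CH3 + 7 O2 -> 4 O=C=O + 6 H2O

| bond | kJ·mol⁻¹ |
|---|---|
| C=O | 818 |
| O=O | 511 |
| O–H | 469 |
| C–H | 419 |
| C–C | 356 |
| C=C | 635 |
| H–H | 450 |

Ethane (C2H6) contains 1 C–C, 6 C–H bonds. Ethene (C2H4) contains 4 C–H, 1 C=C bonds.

Reaction II, by 2964 kJ

Reaction I:
  Bonds broken (reactants):
    C–C: 1 × 356 = 356
    C–H: 6 × 419 = 2514
    Σ(broken) = 2870 kJ
  Bonds formed (products):
    C–H: 4 × 419 = 1676
    C=C: 1 × 635 = 635
    H–H: 1 × 450 = 450
    Σ(formed) = 2761 kJ
  ΔH_I = 2870 − 2761 = +109 kJ
Reaction II:
  Bonds broken (reactants):
    C–C: 2 × 356 = 712
    C–H: 12 × 419 = 5028
    O=O: 7 × 511 = 3577
    Σ(broken) = 9317 kJ
  Bonds formed (products):
    C=O: 8 × 818 = 6544
    O–H: 12 × 469 = 5628
    Σ(formed) = 12172 kJ
  ΔH_II = 9317 − 12172 = −2855 kJ
ΔH_I − ΔH_II = +2964 kJ, so reaction II has the more negative ΔH; |ΔH_I − ΔH_II| = 2964 kJ.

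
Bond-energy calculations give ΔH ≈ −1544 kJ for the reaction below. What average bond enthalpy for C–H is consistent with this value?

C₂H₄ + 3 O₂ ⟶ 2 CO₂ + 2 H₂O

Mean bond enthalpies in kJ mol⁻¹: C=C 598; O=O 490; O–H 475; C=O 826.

Let D be the C–H bond energy.
Σ(broken) = 4×D + 1×598 + 3×490 = 2068 + 4D
Σ(formed) = 4×826 + 4×475 = 5204
ΔH = Σ(broken) − Σ(formed) = (2068 + 4D) − (5204) = −3136 + 4D
Setting this equal to −1544 kJ gives 4D = 1592, so D = 398 kJ/mol.

D(C–H) ≈ 398 kJ/mol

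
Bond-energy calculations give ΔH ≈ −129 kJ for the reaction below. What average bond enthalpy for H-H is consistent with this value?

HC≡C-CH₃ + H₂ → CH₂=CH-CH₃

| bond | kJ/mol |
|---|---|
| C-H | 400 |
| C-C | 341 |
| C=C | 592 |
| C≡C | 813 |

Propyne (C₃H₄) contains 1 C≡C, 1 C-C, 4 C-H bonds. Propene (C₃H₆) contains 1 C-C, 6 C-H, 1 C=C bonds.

Let D be the H-H bond energy.
Σ(broken) = 1×813 + 1×341 + 4×400 + 1×D = 2754 + D
Σ(formed) = 1×341 + 6×400 + 1×592 = 3333
ΔH = Σ(broken) − Σ(formed) = (2754 + D) − (3333) = −579 + D
Setting this equal to −129 kJ gives D = 450 kJ/mol.

D(H-H) ≈ 450 kJ/mol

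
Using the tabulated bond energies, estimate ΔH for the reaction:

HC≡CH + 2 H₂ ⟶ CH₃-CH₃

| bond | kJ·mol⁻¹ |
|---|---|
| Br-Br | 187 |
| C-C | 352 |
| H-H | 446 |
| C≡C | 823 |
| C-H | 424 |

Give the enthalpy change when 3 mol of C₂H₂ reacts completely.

ΔH = −999 kJ

Bonds broken (reactants):
  C≡C: 1 × 823 = 823
  C-H: 2 × 424 = 848
  H-H: 2 × 446 = 892
  Σ(broken) = 2563 kJ
Bonds formed (products):
  C-C: 1 × 352 = 352
  C-H: 6 × 424 = 2544
  Σ(formed) = 2896 kJ
ΔH = Σ(broken) − Σ(formed) = 2563 − 2896 = −333 kJ
For 3× the reaction as written: 3 × (−333) = −999 kJ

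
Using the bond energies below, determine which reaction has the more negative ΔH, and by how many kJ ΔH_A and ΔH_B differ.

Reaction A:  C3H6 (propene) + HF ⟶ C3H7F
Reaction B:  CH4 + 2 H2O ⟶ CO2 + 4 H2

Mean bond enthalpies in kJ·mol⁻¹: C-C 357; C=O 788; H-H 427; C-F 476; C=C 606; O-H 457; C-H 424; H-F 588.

Reaction A:
  Bonds broken (reactants):
    C-C: 1 × 357 = 357
    C-H: 6 × 424 = 2544
    C=C: 1 × 606 = 606
    H-F: 1 × 588 = 588
    Σ(broken) = 4095 kJ
  Bonds formed (products):
    C-C: 2 × 357 = 714
    C-F: 1 × 476 = 476
    C-H: 7 × 424 = 2968
    Σ(formed) = 4158 kJ
  ΔH_A = 4095 − 4158 = −63 kJ
Reaction B:
  Bonds broken (reactants):
    C-H: 4 × 424 = 1696
    O-H: 4 × 457 = 1828
    Σ(broken) = 3524 kJ
  Bonds formed (products):
    C=O: 2 × 788 = 1576
    H-H: 4 × 427 = 1708
    Σ(formed) = 3284 kJ
  ΔH_B = 3524 − 3284 = +240 kJ
ΔH_A − ΔH_B = −303 kJ, so reaction A has the more negative ΔH; |ΔH_A − ΔH_B| = 303 kJ.

Reaction A, by 303 kJ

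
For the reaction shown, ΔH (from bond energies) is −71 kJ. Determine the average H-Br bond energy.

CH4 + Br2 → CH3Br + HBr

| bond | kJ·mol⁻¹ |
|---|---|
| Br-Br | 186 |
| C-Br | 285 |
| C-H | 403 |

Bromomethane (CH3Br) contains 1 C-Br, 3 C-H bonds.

D(H-Br) ≈ 375 kJ/mol

Let D be the H-Br bond energy.
Σ(broken) = 1×186 + 4×403 = 1798
Σ(formed) = 1×285 + 3×403 + 1×D = 1494 + D
ΔH = Σ(broken) − Σ(formed) = (1798) − (1494 + D) = +304 − D
Setting this equal to −71 kJ gives D = 375 kJ/mol.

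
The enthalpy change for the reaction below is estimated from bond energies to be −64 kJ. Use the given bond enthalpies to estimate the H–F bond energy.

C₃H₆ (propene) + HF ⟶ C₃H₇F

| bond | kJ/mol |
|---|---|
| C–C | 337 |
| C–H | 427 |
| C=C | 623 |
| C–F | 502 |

Let D be the H–F bond energy.
Σ(broken) = 1×337 + 6×427 + 1×623 + 1×D = 3522 + D
Σ(formed) = 2×337 + 1×502 + 7×427 = 4165
ΔH = Σ(broken) − Σ(formed) = (3522 + D) − (4165) = −643 + D
Setting this equal to −64 kJ gives D = 579 kJ/mol.

D(H–F) ≈ 579 kJ/mol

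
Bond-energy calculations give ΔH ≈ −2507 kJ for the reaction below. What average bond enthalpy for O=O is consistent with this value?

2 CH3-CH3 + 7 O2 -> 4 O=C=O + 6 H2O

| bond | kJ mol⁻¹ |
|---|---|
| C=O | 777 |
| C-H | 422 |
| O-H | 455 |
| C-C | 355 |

Let D be the O=O bond energy.
Σ(broken) = 2×355 + 12×422 + 7×D = 5774 + 7D
Σ(formed) = 8×777 + 12×455 = 11676
ΔH = Σ(broken) − Σ(formed) = (5774 + 7D) − (11676) = −5902 + 7D
Setting this equal to −2507 kJ gives 7D = 3395, so D = 485 kJ/mol.

D(O=O) ≈ 485 kJ/mol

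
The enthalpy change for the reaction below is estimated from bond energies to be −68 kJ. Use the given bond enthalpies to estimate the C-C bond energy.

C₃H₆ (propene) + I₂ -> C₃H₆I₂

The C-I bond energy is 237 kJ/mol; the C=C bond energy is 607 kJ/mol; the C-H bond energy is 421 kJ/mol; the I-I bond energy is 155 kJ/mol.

Let D be the C-C bond energy.
Σ(broken) = 1×D + 6×421 + 1×607 + 1×155 = 3288 + D
Σ(formed) = 2×D + 6×421 + 2×237 = 3000 + 2D
ΔH = Σ(broken) − Σ(formed) = (3288 + D) − (3000 + 2D) = +288 − D
Setting this equal to −68 kJ gives D = 356 kJ/mol.

D(C-C) ≈ 356 kJ/mol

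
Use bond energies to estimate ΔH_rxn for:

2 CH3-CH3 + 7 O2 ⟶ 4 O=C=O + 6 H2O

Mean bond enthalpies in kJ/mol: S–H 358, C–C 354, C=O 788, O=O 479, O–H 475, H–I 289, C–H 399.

ΔH ≈ −3155 kJ

Bonds broken (reactants):
  C–C: 2 × 354 = 708
  C–H: 12 × 399 = 4788
  O=O: 7 × 479 = 3353
  Σ(broken) = 8849 kJ
Bonds formed (products):
  C=O: 8 × 788 = 6304
  O–H: 12 × 475 = 5700
  Σ(formed) = 12004 kJ
ΔH = Σ(broken) − Σ(formed) = 8849 − 12004 = −3155 kJ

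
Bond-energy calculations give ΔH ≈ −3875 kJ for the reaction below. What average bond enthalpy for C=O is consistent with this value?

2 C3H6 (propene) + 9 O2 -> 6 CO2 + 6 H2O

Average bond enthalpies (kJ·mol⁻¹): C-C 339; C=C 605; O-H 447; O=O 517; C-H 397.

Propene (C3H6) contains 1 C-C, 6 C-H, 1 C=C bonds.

Let D be the C=O bond energy.
Σ(broken) = 2×339 + 12×397 + 2×605 + 9×517 = 11305
Σ(formed) = 12×D + 12×447 = 5364 + 12D
ΔH = Σ(broken) − Σ(formed) = (11305) − (5364 + 12D) = +5941 − 12D
Setting this equal to −3875 kJ gives 12D = 9816, so D = 818 kJ/mol.

D(C=O) ≈ 818 kJ/mol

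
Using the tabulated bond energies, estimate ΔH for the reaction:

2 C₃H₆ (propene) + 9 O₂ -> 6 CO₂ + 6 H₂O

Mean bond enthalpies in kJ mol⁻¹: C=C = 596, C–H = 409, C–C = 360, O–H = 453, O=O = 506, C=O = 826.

ΔH ≈ −3974 kJ

Bonds broken (reactants):
  C–C: 2 × 360 = 720
  C–H: 12 × 409 = 4908
  C=C: 2 × 596 = 1192
  O=O: 9 × 506 = 4554
  Σ(broken) = 11374 kJ
Bonds formed (products):
  C=O: 12 × 826 = 9912
  O–H: 12 × 453 = 5436
  Σ(formed) = 15348 kJ
ΔH = Σ(broken) − Σ(formed) = 11374 − 15348 = −3974 kJ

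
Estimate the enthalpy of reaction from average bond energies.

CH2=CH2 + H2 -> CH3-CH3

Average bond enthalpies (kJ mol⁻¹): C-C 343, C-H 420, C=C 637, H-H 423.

ΔH ≈ −123 kJ

Bonds broken (reactants):
  C-H: 4 × 420 = 1680
  C=C: 1 × 637 = 637
  H-H: 1 × 423 = 423
  Σ(broken) = 2740 kJ
Bonds formed (products):
  C-C: 1 × 343 = 343
  C-H: 6 × 420 = 2520
  Σ(formed) = 2863 kJ
ΔH = Σ(broken) − Σ(formed) = 2740 − 2863 = −123 kJ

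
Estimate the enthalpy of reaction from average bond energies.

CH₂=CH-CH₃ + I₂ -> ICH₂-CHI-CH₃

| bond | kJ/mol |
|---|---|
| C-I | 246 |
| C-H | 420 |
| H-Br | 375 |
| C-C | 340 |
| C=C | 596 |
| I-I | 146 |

Bonds broken (reactants):
  C-C: 1 × 340 = 340
  C-H: 6 × 420 = 2520
  C=C: 1 × 596 = 596
  I-I: 1 × 146 = 146
  Σ(broken) = 3602 kJ
Bonds formed (products):
  C-C: 2 × 340 = 680
  C-H: 6 × 420 = 2520
  C-I: 2 × 246 = 492
  Σ(formed) = 3692 kJ
ΔH = Σ(broken) − Σ(formed) = 3602 − 3692 = −90 kJ

ΔH ≈ −90 kJ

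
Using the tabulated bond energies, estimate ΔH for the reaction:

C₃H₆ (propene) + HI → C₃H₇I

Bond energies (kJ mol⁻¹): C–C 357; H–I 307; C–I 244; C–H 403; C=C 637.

ΔH ≈ −60 kJ

Bonds broken (reactants):
  C–C: 1 × 357 = 357
  C–H: 6 × 403 = 2418
  C=C: 1 × 637 = 637
  H–I: 1 × 307 = 307
  Σ(broken) = 3719 kJ
Bonds formed (products):
  C–C: 2 × 357 = 714
  C–H: 7 × 403 = 2821
  C–I: 1 × 244 = 244
  Σ(formed) = 3779 kJ
ΔH = Σ(broken) − Σ(formed) = 3719 − 3779 = −60 kJ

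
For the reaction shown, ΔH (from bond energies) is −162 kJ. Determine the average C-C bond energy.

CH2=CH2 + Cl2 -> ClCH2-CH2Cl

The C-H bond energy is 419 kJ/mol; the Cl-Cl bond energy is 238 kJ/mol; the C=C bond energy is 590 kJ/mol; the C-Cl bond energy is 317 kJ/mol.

Let D be the C-C bond energy.
Σ(broken) = 4×419 + 1×590 + 1×238 = 2504
Σ(formed) = 1×D + 2×317 + 4×419 = 2310 + D
ΔH = Σ(broken) − Σ(formed) = (2504) − (2310 + D) = +194 − D
Setting this equal to −162 kJ gives D = 356 kJ/mol.

D(C-C) ≈ 356 kJ/mol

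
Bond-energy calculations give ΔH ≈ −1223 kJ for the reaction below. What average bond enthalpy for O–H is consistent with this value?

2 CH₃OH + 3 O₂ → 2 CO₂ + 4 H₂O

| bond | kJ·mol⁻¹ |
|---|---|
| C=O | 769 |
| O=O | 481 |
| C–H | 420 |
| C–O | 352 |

Let D be the O–H bond energy.
Σ(broken) = 6×420 + 2×352 + 2×D + 3×481 = 4667 + 2D
Σ(formed) = 4×769 + 8×D = 3076 + 8D
ΔH = Σ(broken) − Σ(formed) = (4667 + 2D) − (3076 + 8D) = +1591 − 6D
Setting this equal to −1223 kJ gives 6D = 2814, so D = 469 kJ/mol.

D(O–H) ≈ 469 kJ/mol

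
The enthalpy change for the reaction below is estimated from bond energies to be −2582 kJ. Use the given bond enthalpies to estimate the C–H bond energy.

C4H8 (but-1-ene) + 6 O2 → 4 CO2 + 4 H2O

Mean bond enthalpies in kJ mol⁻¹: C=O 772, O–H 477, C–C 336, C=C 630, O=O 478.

Let D be the C–H bond energy.
Σ(broken) = 2×336 + 8×D + 1×630 + 6×478 = 4170 + 8D
Σ(formed) = 8×772 + 8×477 = 9992
ΔH = Σ(broken) − Σ(formed) = (4170 + 8D) − (9992) = −5822 + 8D
Setting this equal to −2582 kJ gives 8D = 3240, so D = 405 kJ/mol.

D(C–H) ≈ 405 kJ/mol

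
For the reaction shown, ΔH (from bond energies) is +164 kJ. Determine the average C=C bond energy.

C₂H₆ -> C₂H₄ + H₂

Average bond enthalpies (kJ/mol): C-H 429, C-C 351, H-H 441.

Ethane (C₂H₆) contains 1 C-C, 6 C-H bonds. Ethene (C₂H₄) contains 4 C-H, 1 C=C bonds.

D(C=C) ≈ 604 kJ/mol

Let D be the C=C bond energy.
Σ(broken) = 1×351 + 6×429 = 2925
Σ(formed) = 4×429 + 1×D + 1×441 = 2157 + D
ΔH = Σ(broken) − Σ(formed) = (2925) − (2157 + D) = +768 − D
Setting this equal to +164 kJ gives D = 604 kJ/mol.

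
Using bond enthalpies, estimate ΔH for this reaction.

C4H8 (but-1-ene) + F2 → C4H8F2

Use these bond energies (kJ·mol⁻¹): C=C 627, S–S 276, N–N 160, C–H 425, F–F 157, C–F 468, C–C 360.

Bonds broken (reactants):
  C–C: 2 × 360 = 720
  C–H: 8 × 425 = 3400
  C=C: 1 × 627 = 627
  F–F: 1 × 157 = 157
  Σ(broken) = 4904 kJ
Bonds formed (products):
  C–C: 3 × 360 = 1080
  C–F: 2 × 468 = 936
  C–H: 8 × 425 = 3400
  Σ(formed) = 5416 kJ
ΔH = Σ(broken) − Σ(formed) = 4904 − 5416 = −512 kJ

ΔH ≈ −512 kJ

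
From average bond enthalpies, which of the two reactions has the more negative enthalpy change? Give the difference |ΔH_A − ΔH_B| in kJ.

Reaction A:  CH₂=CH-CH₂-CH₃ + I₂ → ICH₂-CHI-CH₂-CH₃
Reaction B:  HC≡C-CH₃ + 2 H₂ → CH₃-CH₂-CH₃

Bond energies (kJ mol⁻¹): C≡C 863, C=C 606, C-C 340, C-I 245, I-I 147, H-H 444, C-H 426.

Reaction A:
  Bonds broken (reactants):
    C-C: 2 × 340 = 680
    C-H: 8 × 426 = 3408
    C=C: 1 × 606 = 606
    I-I: 1 × 147 = 147
    Σ(broken) = 4841 kJ
  Bonds formed (products):
    C-C: 3 × 340 = 1020
    C-H: 8 × 426 = 3408
    C-I: 2 × 245 = 490
    Σ(formed) = 4918 kJ
  ΔH_A = 4841 − 4918 = −77 kJ
Reaction B:
  Bonds broken (reactants):
    C≡C: 1 × 863 = 863
    C-C: 1 × 340 = 340
    C-H: 4 × 426 = 1704
    H-H: 2 × 444 = 888
    Σ(broken) = 3795 kJ
  Bonds formed (products):
    C-C: 2 × 340 = 680
    C-H: 8 × 426 = 3408
    Σ(formed) = 4088 kJ
  ΔH_B = 3795 − 4088 = −293 kJ
ΔH_A − ΔH_B = +216 kJ, so reaction B has the more negative ΔH; |ΔH_A − ΔH_B| = 216 kJ.

Reaction B, by 216 kJ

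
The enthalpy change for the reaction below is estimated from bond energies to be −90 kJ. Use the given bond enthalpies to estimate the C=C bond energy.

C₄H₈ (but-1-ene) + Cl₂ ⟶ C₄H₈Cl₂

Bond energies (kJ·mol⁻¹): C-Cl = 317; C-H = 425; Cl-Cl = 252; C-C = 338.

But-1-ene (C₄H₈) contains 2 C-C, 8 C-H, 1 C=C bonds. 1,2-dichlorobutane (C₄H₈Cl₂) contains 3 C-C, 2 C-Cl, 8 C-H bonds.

D(C=C) ≈ 630 kJ/mol

Let D be the C=C bond energy.
Σ(broken) = 2×338 + 8×425 + 1×D + 1×252 = 4328 + D
Σ(formed) = 3×338 + 2×317 + 8×425 = 5048
ΔH = Σ(broken) − Σ(formed) = (4328 + D) − (5048) = −720 + D
Setting this equal to −90 kJ gives D = 630 kJ/mol.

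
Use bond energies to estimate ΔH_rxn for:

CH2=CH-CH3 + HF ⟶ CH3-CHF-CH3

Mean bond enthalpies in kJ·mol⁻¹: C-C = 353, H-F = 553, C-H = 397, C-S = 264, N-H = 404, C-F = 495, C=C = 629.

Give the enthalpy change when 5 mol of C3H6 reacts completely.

Bonds broken (reactants):
  C-C: 1 × 353 = 353
  C-H: 6 × 397 = 2382
  C=C: 1 × 629 = 629
  H-F: 1 × 553 = 553
  Σ(broken) = 3917 kJ
Bonds formed (products):
  C-C: 2 × 353 = 706
  C-F: 1 × 495 = 495
  C-H: 7 × 397 = 2779
  Σ(formed) = 3980 kJ
ΔH = Σ(broken) − Σ(formed) = 3917 − 3980 = −63 kJ
For 5× the reaction as written: 5 × (−63) = −315 kJ

ΔH = −315 kJ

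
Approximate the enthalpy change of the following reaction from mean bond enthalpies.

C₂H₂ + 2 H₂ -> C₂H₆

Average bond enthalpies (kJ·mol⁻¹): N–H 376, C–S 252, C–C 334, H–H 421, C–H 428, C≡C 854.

ΔH ≈ −350 kJ

Bonds broken (reactants):
  C≡C: 1 × 854 = 854
  C–H: 2 × 428 = 856
  H–H: 2 × 421 = 842
  Σ(broken) = 2552 kJ
Bonds formed (products):
  C–C: 1 × 334 = 334
  C–H: 6 × 428 = 2568
  Σ(formed) = 2902 kJ
ΔH = Σ(broken) − Σ(formed) = 2552 − 2902 = −350 kJ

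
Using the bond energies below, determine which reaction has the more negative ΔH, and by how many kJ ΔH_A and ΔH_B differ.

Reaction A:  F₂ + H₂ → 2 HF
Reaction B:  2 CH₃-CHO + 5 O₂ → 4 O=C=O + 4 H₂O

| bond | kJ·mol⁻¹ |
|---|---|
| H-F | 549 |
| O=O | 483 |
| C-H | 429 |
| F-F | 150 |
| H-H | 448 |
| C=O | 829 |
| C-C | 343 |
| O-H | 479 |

Reaction B, by 1773 kJ

Reaction A:
  Bonds broken (reactants):
    F-F: 1 × 150 = 150
    H-H: 1 × 448 = 448
    Σ(broken) = 598 kJ
  Bonds formed (products):
    H-F: 2 × 549 = 1098
    Σ(formed) = 1098 kJ
  ΔH_A = 598 − 1098 = −500 kJ
Reaction B:
  Bonds broken (reactants):
    C-C: 2 × 343 = 686
    C-H: 8 × 429 = 3432
    C=O: 2 × 829 = 1658
    O=O: 5 × 483 = 2415
    Σ(broken) = 8191 kJ
  Bonds formed (products):
    C=O: 8 × 829 = 6632
    O-H: 8 × 479 = 3832
    Σ(formed) = 10464 kJ
  ΔH_B = 8191 − 10464 = −2273 kJ
ΔH_A − ΔH_B = +1773 kJ, so reaction B has the more negative ΔH; |ΔH_A − ΔH_B| = 1773 kJ.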